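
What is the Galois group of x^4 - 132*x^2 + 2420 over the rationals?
Gal(K/Q) = V_4 (Klein four-group, Z/2Z × Z/2Z)

f factors as (x^2 - 22)(x^2 - 110), so the splitting field is K = Q(sqrt(22), sqrt(110)). The elements 22, 110, 2420 are all non-squares in Q, so sqrt(22) and sqrt(110) generate independent quadratic extensions. Thus [K:Q] = 4 and Gal(K/Q) is generated by the two order-2 automorphisms sqrt(22) ↦ -sqrt(22) and sqrt(110) ↦ -sqrt(110), giving V_4.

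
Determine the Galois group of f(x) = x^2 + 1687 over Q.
Gal(K/Q) = Z/2Z (cyclic of order 2)

x^2 + 1687 is irreducible over Q since -1687 is not a rational square. The splitting field Q(sqrt(-1687)) has degree 2 over Q, and its unique nontrivial automorphism is sqrt(-1687) ↦ -sqrt(-1687). Hence Gal(Q(sqrt(-1687))/Q) = Z/2Z.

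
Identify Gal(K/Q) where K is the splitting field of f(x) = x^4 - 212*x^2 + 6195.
Gal(K/Q) = V_4 (Klein four-group, Z/2Z × Z/2Z)

f factors as (x^2 - 177)(x^2 - 35), so the splitting field is K = Q(sqrt(177), sqrt(35)). The elements 177, 35, 6195 are all non-squares in Q, so sqrt(177) and sqrt(35) generate independent quadratic extensions. Thus [K:Q] = 4 and Gal(K/Q) is generated by the two order-2 automorphisms sqrt(177) ↦ -sqrt(177) and sqrt(35) ↦ -sqrt(35), giving V_4.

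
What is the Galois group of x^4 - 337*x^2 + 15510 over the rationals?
Gal(K/Q) = V_4 (Klein four-group, Z/2Z × Z/2Z)

f factors as (x^2 - 55)(x^2 - 282), so the splitting field is K = Q(sqrt(55), sqrt(282)). The elements 55, 282, 15510 are all non-squares in Q, so sqrt(55) and sqrt(282) generate independent quadratic extensions. Thus [K:Q] = 4 and Gal(K/Q) is generated by the two order-2 automorphisms sqrt(55) ↦ -sqrt(55) and sqrt(282) ↦ -sqrt(282), giving V_4.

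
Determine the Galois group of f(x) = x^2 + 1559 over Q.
Gal(K/Q) = Z/2Z (cyclic of order 2)

x^2 + 1559 is irreducible over Q since -1559 is not a rational square. The splitting field Q(sqrt(-1559)) has degree 2 over Q, and its unique nontrivial automorphism is sqrt(-1559) ↦ -sqrt(-1559). Hence Gal(Q(sqrt(-1559))/Q) = Z/2Z.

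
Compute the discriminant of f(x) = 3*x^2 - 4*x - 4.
Δ = 64

For a quadratic a x^2 + b x + c the discriminant is Δ = b^2 - 4ac = (-4)^2 - 4*(3)*(-4) = 16 - (-48) = 64.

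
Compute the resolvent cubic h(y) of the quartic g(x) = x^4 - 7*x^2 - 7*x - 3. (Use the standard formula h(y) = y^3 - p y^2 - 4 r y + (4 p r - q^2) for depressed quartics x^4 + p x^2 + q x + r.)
h(y) = y^3 + 7*y^2 + 12*y + 35

Identify coefficients: p = -7, q = -7, r = -3.
Plug into h(y) = y^3 - p y^2 - 4 r y + (4 p r - q^2):
  h(y) = y^3 - (-7) y^2 - 4*(-3) y + (4*(-7)*(-3) - (-7)^2)
       = y^3 + (7) y^2 + (12) y + (35).
Simplifying: h(y) = y^3 + 7*y^2 + 12*y + 35.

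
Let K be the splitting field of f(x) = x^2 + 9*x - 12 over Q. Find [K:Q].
[K:Q] = 2

The discriminant of x^2 + (9)*x + (-12) is b^2 - 4c = 81 - (-48) = 129. Since 129 is not a perfect square in Q, the polynomial is irreducible over Q. Its two roots generate a degree-2 extension, so [K:Q] = 2.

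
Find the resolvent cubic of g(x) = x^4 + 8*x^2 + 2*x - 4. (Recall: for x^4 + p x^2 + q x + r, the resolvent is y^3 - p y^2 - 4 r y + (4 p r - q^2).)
h(y) = y^3 - 8*y^2 + 16*y - 132

Identify coefficients: p = 8, q = 2, r = -4.
Plug into h(y) = y^3 - p y^2 - 4 r y + (4 p r - q^2):
  h(y) = y^3 - (8) y^2 - 4*(-4) y + (4*(8)*(-4) - (2)^2)
       = y^3 + (-8) y^2 + (16) y + (-132).
Simplifying: h(y) = y^3 - 8*y^2 + 16*y - 132.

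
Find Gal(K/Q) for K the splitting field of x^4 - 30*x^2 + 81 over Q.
Gal(K/Q) = Z/2Z (cyclic of order 2)

f factors as (x^2 - 3)(x^2 - 27), so the splitting field is K = Q(sqrt(3), sqrt(27)). The squarefree part of 3 is 3 and the squarefree part of 27 is also 3, so sqrt(3) and sqrt(27) are both rational multiples of sqrt(3). Hence Q(sqrt(3)) = Q(sqrt(27)) = Q(sqrt(3)), and the splitting field collapses to a single degree-2 extension with Galois group Z/2Z.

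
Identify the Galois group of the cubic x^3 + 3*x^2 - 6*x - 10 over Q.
Gal(K/Q) = S_3 (symmetric group of order 6)

Compute the discriminant of x^3 + (3)*x^2 + (-6)*x + (-10): Δ = 2808. Since Δ is not a rational square, the Galois group is not contained in A_3; it must be the full S_3 (irreducibility of the cubic rules out anything smaller).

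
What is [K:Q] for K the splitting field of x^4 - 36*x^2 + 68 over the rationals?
[K:Q] = 4

f factors as (x^2 - 34)(x^2 - 2); the splitting field is K = Q(sqrt(34), sqrt(2)). Since 34, 2, and 68 are all non-squares in Q, the three subfields Q(sqrt(34)), Q(sqrt(2)), Q(sqrt(68)) are distinct degree-2 extensions, so [K:Q] = 4 (Klein four Galois group).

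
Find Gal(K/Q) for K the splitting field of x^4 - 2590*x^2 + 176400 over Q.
Gal(K/Q) = Z/2Z (cyclic of order 2)

f factors as (x^2 - 70)(x^2 - 2520), so the splitting field is K = Q(sqrt(70), sqrt(2520)). The squarefree part of 70 is 70 and the squarefree part of 2520 is also 70, so sqrt(70) and sqrt(2520) are both rational multiples of sqrt(70). Hence Q(sqrt(70)) = Q(sqrt(2520)) = Q(sqrt(70)), and the splitting field collapses to a single degree-2 extension with Galois group Z/2Z.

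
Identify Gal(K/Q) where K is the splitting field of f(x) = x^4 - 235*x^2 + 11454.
Gal(K/Q) = V_4 (Klein four-group, Z/2Z × Z/2Z)

f factors as (x^2 - 69)(x^2 - 166), so the splitting field is K = Q(sqrt(69), sqrt(166)). The elements 69, 166, 11454 are all non-squares in Q, so sqrt(69) and sqrt(166) generate independent quadratic extensions. Thus [K:Q] = 4 and Gal(K/Q) is generated by the two order-2 automorphisms sqrt(69) ↦ -sqrt(69) and sqrt(166) ↦ -sqrt(166), giving V_4.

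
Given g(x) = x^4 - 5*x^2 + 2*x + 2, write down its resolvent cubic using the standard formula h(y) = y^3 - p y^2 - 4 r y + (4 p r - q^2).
h(y) = y^3 + 5*y^2 - 8*y - 44

Identify coefficients: p = -5, q = 2, r = 2.
Plug into h(y) = y^3 - p y^2 - 4 r y + (4 p r - q^2):
  h(y) = y^3 - (-5) y^2 - 4*(2) y + (4*(-5)*(2) - (2)^2)
       = y^3 + (5) y^2 + (-8) y + (-44).
Simplifying: h(y) = y^3 + 5*y^2 - 8*y - 44.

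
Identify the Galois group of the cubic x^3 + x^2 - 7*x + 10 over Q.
Gal(K/Q) = S_3 (symmetric group of order 6)

Compute the discriminant of x^3 + (1)*x^2 + (-7)*x + (10): Δ = -2579. Since Δ is not a rational square, the Galois group is not contained in A_3; it must be the full S_3 (irreducibility of the cubic rules out anything smaller).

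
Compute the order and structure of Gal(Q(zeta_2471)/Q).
|Gal(Q(zeta_2471)/Q)| = phi(2471) = 2112; group ≅ (Z/2471Z)^* ≅ Z/6Z × Z/352Z

The n-th cyclotomic polynomial Φ_2471(x) is the minimal polynomial of zeta_2471 over Q and has degree phi(2471) = 2112. So Q(zeta_2471) is a degree-2112 Galois extension with Galois group (Z/2471Z)^*. By CRT, (Z/2471Z)^* ≅ (Z/7Z)^* × (Z/353Z)^*. Each prime-power unit group is (Z/7Z)^* ≅ Z/6Z; (Z/353Z)^* ≅ Z/352Z. Hence Gal(Q(zeta_2471)/Q) ≅ Z/6Z × Z/352Z.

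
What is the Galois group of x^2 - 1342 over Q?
Gal(K/Q) = Z/2Z (cyclic of order 2)

x^2 - 1342 is irreducible over Q since 1342 is not a rational square. The splitting field Q(sqrt(1342)) has degree 2 over Q, and its unique nontrivial automorphism is sqrt(1342) ↦ -sqrt(1342). Hence Gal(Q(sqrt(1342))/Q) = Z/2Z.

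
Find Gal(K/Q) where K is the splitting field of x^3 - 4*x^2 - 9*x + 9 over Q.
Gal(K/Q) = S_3 (symmetric group of order 6)

Compute the discriminant of x^3 + (-4)*x^2 + (-9)*x + (9): Δ = 10161. Since Δ is not a rational square, the Galois group is not contained in A_3; it must be the full S_3 (irreducibility of the cubic rules out anything smaller).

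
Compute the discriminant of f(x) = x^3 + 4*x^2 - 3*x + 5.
Δ = -2783

For x^3 + a x^2 + b x + c the discriminant is Δ = 18 a b c - 4 a^3 c + a^2 b^2 - 4 b^3 - 27 c^2.
Plug a = 4, b = -3, c = 5:
  18*(4)*(-3)*(5) - 4*(4)^3*(5) + (4)^2*(-3)^2 - 4*(-3)^3 - 27*(5)^2
  = -1080 + (-1280) + 144 + (108) + (-675)
  = -2783.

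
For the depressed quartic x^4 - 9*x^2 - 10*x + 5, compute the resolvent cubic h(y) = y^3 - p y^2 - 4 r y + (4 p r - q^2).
h(y) = y^3 + 9*y^2 - 20*y - 280

Identify coefficients: p = -9, q = -10, r = 5.
Plug into h(y) = y^3 - p y^2 - 4 r y + (4 p r - q^2):
  h(y) = y^3 - (-9) y^2 - 4*(5) y + (4*(-9)*(5) - (-10)^2)
       = y^3 + (9) y^2 + (-20) y + (-280).
Simplifying: h(y) = y^3 + 9*y^2 - 20*y - 280.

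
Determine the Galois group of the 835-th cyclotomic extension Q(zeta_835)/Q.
|Gal(Q(zeta_835)/Q)| = phi(835) = 664; group ≅ (Z/835Z)^* ≅ Z/4Z × Z/166Z

The n-th cyclotomic polynomial Φ_835(x) is the minimal polynomial of zeta_835 over Q and has degree phi(835) = 664. So Q(zeta_835) is a degree-664 Galois extension with Galois group (Z/835Z)^*. By CRT, (Z/835Z)^* ≅ (Z/5Z)^* × (Z/167Z)^*. Each prime-power unit group is (Z/5Z)^* ≅ Z/4Z; (Z/167Z)^* ≅ Z/166Z. Hence Gal(Q(zeta_835)/Q) ≅ Z/4Z × Z/166Z.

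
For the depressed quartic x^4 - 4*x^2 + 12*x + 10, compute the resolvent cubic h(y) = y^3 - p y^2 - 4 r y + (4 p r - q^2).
h(y) = y^3 + 4*y^2 - 40*y - 304

Identify coefficients: p = -4, q = 12, r = 10.
Plug into h(y) = y^3 - p y^2 - 4 r y + (4 p r - q^2):
  h(y) = y^3 - (-4) y^2 - 4*(10) y + (4*(-4)*(10) - (12)^2)
       = y^3 + (4) y^2 + (-40) y + (-304).
Simplifying: h(y) = y^3 + 4*y^2 - 40*y - 304.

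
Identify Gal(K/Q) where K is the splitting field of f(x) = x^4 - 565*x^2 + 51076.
Gal(K/Q) = Z/2Z (cyclic of order 2)

f factors as (x^2 - 113)(x^2 - 452), so the splitting field is K = Q(sqrt(113), sqrt(452)). The squarefree part of 113 is 113 and the squarefree part of 452 is also 113, so sqrt(113) and sqrt(452) are both rational multiples of sqrt(113). Hence Q(sqrt(113)) = Q(sqrt(452)) = Q(sqrt(113)), and the splitting field collapses to a single degree-2 extension with Galois group Z/2Z.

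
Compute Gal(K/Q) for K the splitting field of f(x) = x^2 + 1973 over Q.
Gal(K/Q) = Z/2Z (cyclic of order 2)

x^2 + 1973 is irreducible over Q since -1973 is not a rational square. The splitting field Q(sqrt(-1973)) has degree 2 over Q, and its unique nontrivial automorphism is sqrt(-1973) ↦ -sqrt(-1973). Hence Gal(Q(sqrt(-1973))/Q) = Z/2Z.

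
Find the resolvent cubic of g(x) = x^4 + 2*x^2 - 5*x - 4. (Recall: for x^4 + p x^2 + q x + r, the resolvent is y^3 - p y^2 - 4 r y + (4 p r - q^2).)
h(y) = y^3 - 2*y^2 + 16*y - 57

Identify coefficients: p = 2, q = -5, r = -4.
Plug into h(y) = y^3 - p y^2 - 4 r y + (4 p r - q^2):
  h(y) = y^3 - (2) y^2 - 4*(-4) y + (4*(2)*(-4) - (-5)^2)
       = y^3 + (-2) y^2 + (16) y + (-57).
Simplifying: h(y) = y^3 - 2*y^2 + 16*y - 57.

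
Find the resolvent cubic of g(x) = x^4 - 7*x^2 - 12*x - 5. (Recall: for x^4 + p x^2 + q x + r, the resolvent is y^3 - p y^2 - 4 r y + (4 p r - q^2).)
h(y) = y^3 + 7*y^2 + 20*y - 4

Identify coefficients: p = -7, q = -12, r = -5.
Plug into h(y) = y^3 - p y^2 - 4 r y + (4 p r - q^2):
  h(y) = y^3 - (-7) y^2 - 4*(-5) y + (4*(-7)*(-5) - (-12)^2)
       = y^3 + (7) y^2 + (20) y + (-4).
Simplifying: h(y) = y^3 + 7*y^2 + 20*y - 4.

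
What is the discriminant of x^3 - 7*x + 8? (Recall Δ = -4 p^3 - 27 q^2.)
Δ = -356

For a depressed cubic x^3 + p x + q the discriminant is Δ = -4 p^3 - 27 q^2 = -4*(-7)^3 - 27*(8)^2 = 1372 - 1728 = -356.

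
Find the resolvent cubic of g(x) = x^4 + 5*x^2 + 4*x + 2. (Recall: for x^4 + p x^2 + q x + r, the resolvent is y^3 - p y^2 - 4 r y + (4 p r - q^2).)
h(y) = y^3 - 5*y^2 - 8*y + 24

Identify coefficients: p = 5, q = 4, r = 2.
Plug into h(y) = y^3 - p y^2 - 4 r y + (4 p r - q^2):
  h(y) = y^3 - (5) y^2 - 4*(2) y + (4*(5)*(2) - (4)^2)
       = y^3 + (-5) y^2 + (-8) y + (24).
Simplifying: h(y) = y^3 - 5*y^2 - 8*y + 24.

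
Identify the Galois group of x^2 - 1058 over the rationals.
Gal(K/Q) = Z/2Z (cyclic of order 2)

x^2 - 1058 is irreducible over Q since 1058 is not a rational square. The splitting field Q(sqrt(1058)) has degree 2 over Q, and its unique nontrivial automorphism is sqrt(1058) ↦ -sqrt(1058). Hence Gal(Q(sqrt(1058))/Q) = Z/2Z.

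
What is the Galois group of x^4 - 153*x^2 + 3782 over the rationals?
Gal(K/Q) = V_4 (Klein four-group, Z/2Z × Z/2Z)

f factors as (x^2 - 122)(x^2 - 31), so the splitting field is K = Q(sqrt(122), sqrt(31)). The elements 122, 31, 3782 are all non-squares in Q, so sqrt(122) and sqrt(31) generate independent quadratic extensions. Thus [K:Q] = 4 and Gal(K/Q) is generated by the two order-2 automorphisms sqrt(122) ↦ -sqrt(122) and sqrt(31) ↦ -sqrt(31), giving V_4.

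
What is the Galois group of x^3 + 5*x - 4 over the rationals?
Gal(K/Q) = S_3 (symmetric group of order 6)

Compute the discriminant of x^3 + (0)*x^2 + (5)*x + (-4): Δ = -932. Since Δ is not a rational square, the Galois group is not contained in A_3; it must be the full S_3 (irreducibility of the cubic rules out anything smaller).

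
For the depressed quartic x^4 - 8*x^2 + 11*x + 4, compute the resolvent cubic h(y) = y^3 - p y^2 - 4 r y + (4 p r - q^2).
h(y) = y^3 + 8*y^2 - 16*y - 249

Identify coefficients: p = -8, q = 11, r = 4.
Plug into h(y) = y^3 - p y^2 - 4 r y + (4 p r - q^2):
  h(y) = y^3 - (-8) y^2 - 4*(4) y + (4*(-8)*(4) - (11)^2)
       = y^3 + (8) y^2 + (-16) y + (-249).
Simplifying: h(y) = y^3 + 8*y^2 - 16*y - 249.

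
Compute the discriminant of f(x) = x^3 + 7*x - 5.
Δ = -2047

For a depressed cubic x^3 + p x + q the discriminant is Δ = -4 p^3 - 27 q^2 = -4*(7)^3 - 27*(-5)^2 = -1372 - 675 = -2047.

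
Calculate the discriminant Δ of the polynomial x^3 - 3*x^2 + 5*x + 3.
Δ = -1004

For x^3 + a x^2 + b x + c the discriminant is Δ = 18 a b c - 4 a^3 c + a^2 b^2 - 4 b^3 - 27 c^2.
Plug a = -3, b = 5, c = 3:
  18*(-3)*(5)*(3) - 4*(-3)^3*(3) + (-3)^2*(5)^2 - 4*(5)^3 - 27*(3)^2
  = -810 + (324) + 225 + (-500) + (-243)
  = -1004.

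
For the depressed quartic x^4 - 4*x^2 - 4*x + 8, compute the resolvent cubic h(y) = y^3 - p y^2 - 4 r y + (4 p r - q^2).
h(y) = y^3 + 4*y^2 - 32*y - 144

Identify coefficients: p = -4, q = -4, r = 8.
Plug into h(y) = y^3 - p y^2 - 4 r y + (4 p r - q^2):
  h(y) = y^3 - (-4) y^2 - 4*(8) y + (4*(-4)*(8) - (-4)^2)
       = y^3 + (4) y^2 + (-32) y + (-144).
Simplifying: h(y) = y^3 + 4*y^2 - 32*y - 144.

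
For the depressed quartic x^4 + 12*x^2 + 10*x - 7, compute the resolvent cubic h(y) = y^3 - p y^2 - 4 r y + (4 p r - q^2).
h(y) = y^3 - 12*y^2 + 28*y - 436

Identify coefficients: p = 12, q = 10, r = -7.
Plug into h(y) = y^3 - p y^2 - 4 r y + (4 p r - q^2):
  h(y) = y^3 - (12) y^2 - 4*(-7) y + (4*(12)*(-7) - (10)^2)
       = y^3 + (-12) y^2 + (28) y + (-436).
Simplifying: h(y) = y^3 - 12*y^2 + 28*y - 436.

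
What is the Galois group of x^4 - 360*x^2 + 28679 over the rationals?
Gal(K/Q) = V_4 (Klein four-group, Z/2Z × Z/2Z)

f factors as (x^2 - 241)(x^2 - 119), so the splitting field is K = Q(sqrt(241), sqrt(119)). The elements 241, 119, 28679 are all non-squares in Q, so sqrt(241) and sqrt(119) generate independent quadratic extensions. Thus [K:Q] = 4 and Gal(K/Q) is generated by the two order-2 automorphisms sqrt(241) ↦ -sqrt(241) and sqrt(119) ↦ -sqrt(119), giving V_4.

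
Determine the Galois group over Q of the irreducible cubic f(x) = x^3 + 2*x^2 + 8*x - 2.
Gal(K/Q) = S_3 (symmetric group of order 6)

Compute the discriminant of x^3 + (2)*x^2 + (8)*x + (-2): Δ = -2412. Since Δ is not a rational square, the Galois group is not contained in A_3; it must be the full S_3 (irreducibility of the cubic rules out anything smaller).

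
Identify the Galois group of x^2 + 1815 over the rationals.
Gal(K/Q) = Z/2Z (cyclic of order 2)

x^2 + 1815 is irreducible over Q since -1815 is not a rational square. The splitting field Q(sqrt(-1815)) has degree 2 over Q, and its unique nontrivial automorphism is sqrt(-1815) ↦ -sqrt(-1815). Hence Gal(Q(sqrt(-1815))/Q) = Z/2Z.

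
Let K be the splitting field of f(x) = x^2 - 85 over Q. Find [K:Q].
[K:Q] = 2

The polynomial x^2 - 85 is irreducible over Q since 85 is not a perfect square. Its splitting field is Q(sqrt(85)), which has degree 2 over Q.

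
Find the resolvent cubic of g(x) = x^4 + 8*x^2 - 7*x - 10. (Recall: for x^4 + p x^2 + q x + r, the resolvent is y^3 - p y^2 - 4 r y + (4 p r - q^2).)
h(y) = y^3 - 8*y^2 + 40*y - 369

Identify coefficients: p = 8, q = -7, r = -10.
Plug into h(y) = y^3 - p y^2 - 4 r y + (4 p r - q^2):
  h(y) = y^3 - (8) y^2 - 4*(-10) y + (4*(8)*(-10) - (-7)^2)
       = y^3 + (-8) y^2 + (40) y + (-369).
Simplifying: h(y) = y^3 - 8*y^2 + 40*y - 369.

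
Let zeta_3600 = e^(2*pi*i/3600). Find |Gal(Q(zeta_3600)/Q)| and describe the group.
|Gal(Q(zeta_3600)/Q)| = phi(3600) = 960; group ≅ (Z/3600Z)^* ≅ Z/2Z × Z/4Z × Z/6Z × Z/20Z

The n-th cyclotomic polynomial Φ_3600(x) is the minimal polynomial of zeta_3600 over Q and has degree phi(3600) = 960. So Q(zeta_3600) is a degree-960 Galois extension with Galois group (Z/3600Z)^*. By CRT, (Z/3600Z)^* ≅ (Z/16Z)^* × (Z/9Z)^* × (Z/25Z)^*. Each prime-power unit group is (Z/16Z)^* ≅ Z/2Z × Z/4Z; (Z/9Z)^* ≅ Z/6Z; (Z/25Z)^* ≅ Z/20Z. Hence Gal(Q(zeta_3600)/Q) ≅ Z/2Z × Z/4Z × Z/6Z × Z/20Z.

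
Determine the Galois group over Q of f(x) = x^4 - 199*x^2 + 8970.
Gal(K/Q) = V_4 (Klein four-group, Z/2Z × Z/2Z)

f factors as (x^2 - 130)(x^2 - 69), so the splitting field is K = Q(sqrt(130), sqrt(69)). The elements 130, 69, 8970 are all non-squares in Q, so sqrt(130) and sqrt(69) generate independent quadratic extensions. Thus [K:Q] = 4 and Gal(K/Q) is generated by the two order-2 automorphisms sqrt(130) ↦ -sqrt(130) and sqrt(69) ↦ -sqrt(69), giving V_4.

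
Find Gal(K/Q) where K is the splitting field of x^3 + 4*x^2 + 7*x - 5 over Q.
Gal(K/Q) = S_3 (symmetric group of order 6)

Compute the discriminant of x^3 + (4)*x^2 + (7)*x + (-5): Δ = -2503. Since Δ is not a rational square, the Galois group is not contained in A_3; it must be the full S_3 (irreducibility of the cubic rules out anything smaller).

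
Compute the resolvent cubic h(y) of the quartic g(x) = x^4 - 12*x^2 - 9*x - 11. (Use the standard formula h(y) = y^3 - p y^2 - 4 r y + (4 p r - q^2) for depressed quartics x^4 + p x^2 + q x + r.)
h(y) = y^3 + 12*y^2 + 44*y + 447

Identify coefficients: p = -12, q = -9, r = -11.
Plug into h(y) = y^3 - p y^2 - 4 r y + (4 p r - q^2):
  h(y) = y^3 - (-12) y^2 - 4*(-11) y + (4*(-12)*(-11) - (-9)^2)
       = y^3 + (12) y^2 + (44) y + (447).
Simplifying: h(y) = y^3 + 12*y^2 + 44*y + 447.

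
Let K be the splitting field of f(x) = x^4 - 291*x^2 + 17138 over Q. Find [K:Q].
[K:Q] = 4

f factors as (x^2 - 82)(x^2 - 209); the splitting field is K = Q(sqrt(82), sqrt(209)). Since 82, 209, and 17138 are all non-squares in Q, the three subfields Q(sqrt(82)), Q(sqrt(209)), Q(sqrt(17138)) are distinct degree-2 extensions, so [K:Q] = 4 (Klein four Galois group).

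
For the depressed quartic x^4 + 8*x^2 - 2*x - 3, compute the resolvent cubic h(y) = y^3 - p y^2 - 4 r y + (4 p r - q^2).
h(y) = y^3 - 8*y^2 + 12*y - 100

Identify coefficients: p = 8, q = -2, r = -3.
Plug into h(y) = y^3 - p y^2 - 4 r y + (4 p r - q^2):
  h(y) = y^3 - (8) y^2 - 4*(-3) y + (4*(8)*(-3) - (-2)^2)
       = y^3 + (-8) y^2 + (12) y + (-100).
Simplifying: h(y) = y^3 - 8*y^2 + 12*y - 100.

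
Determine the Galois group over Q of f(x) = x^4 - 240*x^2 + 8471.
Gal(K/Q) = V_4 (Klein four-group, Z/2Z × Z/2Z)

f factors as (x^2 - 197)(x^2 - 43), so the splitting field is K = Q(sqrt(197), sqrt(43)). The elements 197, 43, 8471 are all non-squares in Q, so sqrt(197) and sqrt(43) generate independent quadratic extensions. Thus [K:Q] = 4 and Gal(K/Q) is generated by the two order-2 automorphisms sqrt(197) ↦ -sqrt(197) and sqrt(43) ↦ -sqrt(43), giving V_4.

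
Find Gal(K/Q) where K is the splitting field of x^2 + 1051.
Gal(K/Q) = Z/2Z (cyclic of order 2)

x^2 + 1051 is irreducible over Q since -1051 is not a rational square. The splitting field Q(sqrt(-1051)) has degree 2 over Q, and its unique nontrivial automorphism is sqrt(-1051) ↦ -sqrt(-1051). Hence Gal(Q(sqrt(-1051))/Q) = Z/2Z.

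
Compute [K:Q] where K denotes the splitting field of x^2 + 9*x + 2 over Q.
[K:Q] = 2

The discriminant of x^2 + (9)*x + (2) is b^2 - 4c = 81 - (8) = 73. Since 73 is not a perfect square in Q, the polynomial is irreducible over Q. Its two roots generate a degree-2 extension, so [K:Q] = 2.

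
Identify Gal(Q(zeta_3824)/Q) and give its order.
|Gal(Q(zeta_3824)/Q)| = phi(3824) = 1904; group ≅ (Z/3824Z)^* ≅ Z/2Z × Z/4Z × Z/238Z

The n-th cyclotomic polynomial Φ_3824(x) is the minimal polynomial of zeta_3824 over Q and has degree phi(3824) = 1904. So Q(zeta_3824) is a degree-1904 Galois extension with Galois group (Z/3824Z)^*. By CRT, (Z/3824Z)^* ≅ (Z/16Z)^* × (Z/239Z)^*. Each prime-power unit group is (Z/16Z)^* ≅ Z/2Z × Z/4Z; (Z/239Z)^* ≅ Z/238Z. Hence Gal(Q(zeta_3824)/Q) ≅ Z/2Z × Z/4Z × Z/238Z.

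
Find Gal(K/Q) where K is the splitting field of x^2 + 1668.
Gal(K/Q) = Z/2Z (cyclic of order 2)

x^2 + 1668 is irreducible over Q since -1668 is not a rational square. The splitting field Q(sqrt(-1668)) has degree 2 over Q, and its unique nontrivial automorphism is sqrt(-1668) ↦ -sqrt(-1668). Hence Gal(Q(sqrt(-1668))/Q) = Z/2Z.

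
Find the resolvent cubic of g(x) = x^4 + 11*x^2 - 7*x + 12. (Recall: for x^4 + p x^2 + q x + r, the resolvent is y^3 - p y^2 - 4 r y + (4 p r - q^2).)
h(y) = y^3 - 11*y^2 - 48*y + 479

Identify coefficients: p = 11, q = -7, r = 12.
Plug into h(y) = y^3 - p y^2 - 4 r y + (4 p r - q^2):
  h(y) = y^3 - (11) y^2 - 4*(12) y + (4*(11)*(12) - (-7)^2)
       = y^3 + (-11) y^2 + (-48) y + (479).
Simplifying: h(y) = y^3 - 11*y^2 - 48*y + 479.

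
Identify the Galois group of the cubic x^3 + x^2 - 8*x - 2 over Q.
Gal(K/Q) = S_3 (symmetric group of order 6)

Compute the discriminant of x^3 + (1)*x^2 + (-8)*x + (-2): Δ = 2300. Since Δ is not a rational square, the Galois group is not contained in A_3; it must be the full S_3 (irreducibility of the cubic rules out anything smaller).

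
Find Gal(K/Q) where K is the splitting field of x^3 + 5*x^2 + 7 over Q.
Gal(K/Q) = S_3 (symmetric group of order 6)

Compute the discriminant of x^3 + (5)*x^2 + (0)*x + (7): Δ = -4823. Since Δ is not a rational square, the Galois group is not contained in A_3; it must be the full S_3 (irreducibility of the cubic rules out anything smaller).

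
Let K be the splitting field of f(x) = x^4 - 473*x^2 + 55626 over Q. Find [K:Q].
[K:Q] = 4

f factors as (x^2 - 219)(x^2 - 254); the splitting field is K = Q(sqrt(219), sqrt(254)). Since 219, 254, and 55626 are all non-squares in Q, the three subfields Q(sqrt(219)), Q(sqrt(254)), Q(sqrt(55626)) are distinct degree-2 extensions, so [K:Q] = 4 (Klein four Galois group).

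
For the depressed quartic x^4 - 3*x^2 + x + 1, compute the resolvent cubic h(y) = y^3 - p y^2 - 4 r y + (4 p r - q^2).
h(y) = y^3 + 3*y^2 - 4*y - 13

Identify coefficients: p = -3, q = 1, r = 1.
Plug into h(y) = y^3 - p y^2 - 4 r y + (4 p r - q^2):
  h(y) = y^3 - (-3) y^2 - 4*(1) y + (4*(-3)*(1) - (1)^2)
       = y^3 + (3) y^2 + (-4) y + (-13).
Simplifying: h(y) = y^3 + 3*y^2 - 4*y - 13.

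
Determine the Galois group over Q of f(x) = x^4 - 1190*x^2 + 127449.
Gal(K/Q) = Z/2Z (cyclic of order 2)

f factors as (x^2 - 1071)(x^2 - 119), so the splitting field is K = Q(sqrt(1071), sqrt(119)). The squarefree part of 1071 is 119 and the squarefree part of 119 is also 119, so sqrt(1071) and sqrt(119) are both rational multiples of sqrt(119). Hence Q(sqrt(1071)) = Q(sqrt(119)) = Q(sqrt(119)), and the splitting field collapses to a single degree-2 extension with Galois group Z/2Z.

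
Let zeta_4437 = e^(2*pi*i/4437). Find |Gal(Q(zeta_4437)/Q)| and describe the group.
|Gal(Q(zeta_4437)/Q)| = phi(4437) = 2688; group ≅ (Z/4437Z)^* ≅ Z/6Z × Z/16Z × Z/28Z

The n-th cyclotomic polynomial Φ_4437(x) is the minimal polynomial of zeta_4437 over Q and has degree phi(4437) = 2688. So Q(zeta_4437) is a degree-2688 Galois extension with Galois group (Z/4437Z)^*. By CRT, (Z/4437Z)^* ≅ (Z/9Z)^* × (Z/17Z)^* × (Z/29Z)^*. Each prime-power unit group is (Z/9Z)^* ≅ Z/6Z; (Z/17Z)^* ≅ Z/16Z; (Z/29Z)^* ≅ Z/28Z. Hence Gal(Q(zeta_4437)/Q) ≅ Z/6Z × Z/16Z × Z/28Z.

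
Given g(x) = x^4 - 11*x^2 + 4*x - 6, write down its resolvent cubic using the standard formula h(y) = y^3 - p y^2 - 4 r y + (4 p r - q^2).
h(y) = y^3 + 11*y^2 + 24*y + 248

Identify coefficients: p = -11, q = 4, r = -6.
Plug into h(y) = y^3 - p y^2 - 4 r y + (4 p r - q^2):
  h(y) = y^3 - (-11) y^2 - 4*(-6) y + (4*(-11)*(-6) - (4)^2)
       = y^3 + (11) y^2 + (24) y + (248).
Simplifying: h(y) = y^3 + 11*y^2 + 24*y + 248.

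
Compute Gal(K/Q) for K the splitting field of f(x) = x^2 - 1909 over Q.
Gal(K/Q) = Z/2Z (cyclic of order 2)

x^2 - 1909 is irreducible over Q since 1909 is not a rational square. The splitting field Q(sqrt(1909)) has degree 2 over Q, and its unique nontrivial automorphism is sqrt(1909) ↦ -sqrt(1909). Hence Gal(Q(sqrt(1909))/Q) = Z/2Z.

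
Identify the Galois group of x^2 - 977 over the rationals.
Gal(K/Q) = Z/2Z (cyclic of order 2)

x^2 - 977 is irreducible over Q since 977 is not a rational square. The splitting field Q(sqrt(977)) has degree 2 over Q, and its unique nontrivial automorphism is sqrt(977) ↦ -sqrt(977). Hence Gal(Q(sqrt(977))/Q) = Z/2Z.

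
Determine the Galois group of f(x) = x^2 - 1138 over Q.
Gal(K/Q) = Z/2Z (cyclic of order 2)

x^2 - 1138 is irreducible over Q since 1138 is not a rational square. The splitting field Q(sqrt(1138)) has degree 2 over Q, and its unique nontrivial automorphism is sqrt(1138) ↦ -sqrt(1138). Hence Gal(Q(sqrt(1138))/Q) = Z/2Z.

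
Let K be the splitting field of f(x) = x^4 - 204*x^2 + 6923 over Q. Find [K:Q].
[K:Q] = 4

f factors as (x^2 - 161)(x^2 - 43); the splitting field is K = Q(sqrt(161), sqrt(43)). Since 161, 43, and 6923 are all non-squares in Q, the three subfields Q(sqrt(161)), Q(sqrt(43)), Q(sqrt(6923)) are distinct degree-2 extensions, so [K:Q] = 4 (Klein four Galois group).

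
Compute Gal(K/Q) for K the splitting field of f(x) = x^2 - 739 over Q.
Gal(K/Q) = Z/2Z (cyclic of order 2)

x^2 - 739 is irreducible over Q since 739 is not a rational square. The splitting field Q(sqrt(739)) has degree 2 over Q, and its unique nontrivial automorphism is sqrt(739) ↦ -sqrt(739). Hence Gal(Q(sqrt(739))/Q) = Z/2Z.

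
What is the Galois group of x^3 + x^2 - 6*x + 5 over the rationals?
Gal(K/Q) = S_3 (symmetric group of order 6)

Compute the discriminant of x^3 + (1)*x^2 + (-6)*x + (5): Δ = -335. Since Δ is not a rational square, the Galois group is not contained in A_3; it must be the full S_3 (irreducibility of the cubic rules out anything smaller).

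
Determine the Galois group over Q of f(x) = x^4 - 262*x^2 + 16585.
Gal(K/Q) = V_4 (Klein four-group, Z/2Z × Z/2Z)

f factors as (x^2 - 155)(x^2 - 107), so the splitting field is K = Q(sqrt(155), sqrt(107)). The elements 155, 107, 16585 are all non-squares in Q, so sqrt(155) and sqrt(107) generate independent quadratic extensions. Thus [K:Q] = 4 and Gal(K/Q) is generated by the two order-2 automorphisms sqrt(155) ↦ -sqrt(155) and sqrt(107) ↦ -sqrt(107), giving V_4.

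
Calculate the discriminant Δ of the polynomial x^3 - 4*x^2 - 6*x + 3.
Δ = 3261

For x^3 + a x^2 + b x + c the discriminant is Δ = 18 a b c - 4 a^3 c + a^2 b^2 - 4 b^3 - 27 c^2.
Plug a = -4, b = -6, c = 3:
  18*(-4)*(-6)*(3) - 4*(-4)^3*(3) + (-4)^2*(-6)^2 - 4*(-6)^3 - 27*(3)^2
  = 1296 + (768) + 576 + (864) + (-243)
  = 3261.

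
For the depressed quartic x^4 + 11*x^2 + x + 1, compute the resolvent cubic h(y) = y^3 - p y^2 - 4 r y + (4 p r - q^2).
h(y) = y^3 - 11*y^2 - 4*y + 43

Identify coefficients: p = 11, q = 1, r = 1.
Plug into h(y) = y^3 - p y^2 - 4 r y + (4 p r - q^2):
  h(y) = y^3 - (11) y^2 - 4*(1) y + (4*(11)*(1) - (1)^2)
       = y^3 + (-11) y^2 + (-4) y + (43).
Simplifying: h(y) = y^3 - 11*y^2 - 4*y + 43.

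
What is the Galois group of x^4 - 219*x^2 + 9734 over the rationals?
Gal(K/Q) = V_4 (Klein four-group, Z/2Z × Z/2Z)

f factors as (x^2 - 157)(x^2 - 62), so the splitting field is K = Q(sqrt(157), sqrt(62)). The elements 157, 62, 9734 are all non-squares in Q, so sqrt(157) and sqrt(62) generate independent quadratic extensions. Thus [K:Q] = 4 and Gal(K/Q) is generated by the two order-2 automorphisms sqrt(157) ↦ -sqrt(157) and sqrt(62) ↦ -sqrt(62), giving V_4.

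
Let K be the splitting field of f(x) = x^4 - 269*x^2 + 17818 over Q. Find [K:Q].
[K:Q] = 4

f factors as (x^2 - 118)(x^2 - 151); the splitting field is K = Q(sqrt(118), sqrt(151)). Since 118, 151, and 17818 are all non-squares in Q, the three subfields Q(sqrt(118)), Q(sqrt(151)), Q(sqrt(17818)) are distinct degree-2 extensions, so [K:Q] = 4 (Klein four Galois group).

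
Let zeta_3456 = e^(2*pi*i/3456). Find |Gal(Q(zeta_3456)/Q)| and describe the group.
|Gal(Q(zeta_3456)/Q)| = phi(3456) = 1152; group ≅ (Z/3456Z)^* ≅ Z/2Z × Z/18Z × Z/32Z

The n-th cyclotomic polynomial Φ_3456(x) is the minimal polynomial of zeta_3456 over Q and has degree phi(3456) = 1152. So Q(zeta_3456) is a degree-1152 Galois extension with Galois group (Z/3456Z)^*. By CRT, (Z/3456Z)^* ≅ (Z/128Z)^* × (Z/27Z)^*. Each prime-power unit group is (Z/128Z)^* ≅ Z/2Z × Z/32Z; (Z/27Z)^* ≅ Z/18Z. Hence Gal(Q(zeta_3456)/Q) ≅ Z/2Z × Z/18Z × Z/32Z.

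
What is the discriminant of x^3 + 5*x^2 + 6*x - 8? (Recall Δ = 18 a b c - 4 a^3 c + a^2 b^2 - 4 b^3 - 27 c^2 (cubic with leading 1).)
Δ = -2012

For x^3 + a x^2 + b x + c the discriminant is Δ = 18 a b c - 4 a^3 c + a^2 b^2 - 4 b^3 - 27 c^2.
Plug a = 5, b = 6, c = -8:
  18*(5)*(6)*(-8) - 4*(5)^3*(-8) + (5)^2*(6)^2 - 4*(6)^3 - 27*(-8)^2
  = -4320 + (4000) + 900 + (-864) + (-1728)
  = -2012.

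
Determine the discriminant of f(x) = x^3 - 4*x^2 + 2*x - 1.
Δ = -107

For x^3 + a x^2 + b x + c the discriminant is Δ = 18 a b c - 4 a^3 c + a^2 b^2 - 4 b^3 - 27 c^2.
Plug a = -4, b = 2, c = -1:
  18*(-4)*(2)*(-1) - 4*(-4)^3*(-1) + (-4)^2*(2)^2 - 4*(2)^3 - 27*(-1)^2
  = 144 + (-256) + 64 + (-32) + (-27)
  = -107.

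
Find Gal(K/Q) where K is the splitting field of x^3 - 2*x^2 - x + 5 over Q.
Gal(K/Q) = S_3 (symmetric group of order 6)

Compute the discriminant of x^3 + (-2)*x^2 + (-1)*x + (5): Δ = -327. Since Δ is not a rational square, the Galois group is not contained in A_3; it must be the full S_3 (irreducibility of the cubic rules out anything smaller).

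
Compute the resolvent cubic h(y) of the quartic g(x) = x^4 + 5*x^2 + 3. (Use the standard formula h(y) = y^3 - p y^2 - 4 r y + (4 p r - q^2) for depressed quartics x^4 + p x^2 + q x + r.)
h(y) = y^3 - 5*y^2 - 12*y + 60

Identify coefficients: p = 5, q = 0, r = 3.
Plug into h(y) = y^3 - p y^2 - 4 r y + (4 p r - q^2):
  h(y) = y^3 - (5) y^2 - 4*(3) y + (4*(5)*(3) - (0)^2)
       = y^3 + (-5) y^2 + (-12) y + (60).
Simplifying: h(y) = y^3 - 5*y^2 - 12*y + 60.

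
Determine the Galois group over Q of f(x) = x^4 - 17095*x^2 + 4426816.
Gal(K/Q) = Z/2Z (cyclic of order 2)

f factors as (x^2 - 263)(x^2 - 16832), so the splitting field is K = Q(sqrt(263), sqrt(16832)). The squarefree part of 263 is 263 and the squarefree part of 16832 is also 263, so sqrt(263) and sqrt(16832) are both rational multiples of sqrt(263). Hence Q(sqrt(263)) = Q(sqrt(16832)) = Q(sqrt(263)), and the splitting field collapses to a single degree-2 extension with Galois group Z/2Z.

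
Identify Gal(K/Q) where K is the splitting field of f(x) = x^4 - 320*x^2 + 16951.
Gal(K/Q) = V_4 (Klein four-group, Z/2Z × Z/2Z)

f factors as (x^2 - 253)(x^2 - 67), so the splitting field is K = Q(sqrt(253), sqrt(67)). The elements 253, 67, 16951 are all non-squares in Q, so sqrt(253) and sqrt(67) generate independent quadratic extensions. Thus [K:Q] = 4 and Gal(K/Q) is generated by the two order-2 automorphisms sqrt(253) ↦ -sqrt(253) and sqrt(67) ↦ -sqrt(67), giving V_4.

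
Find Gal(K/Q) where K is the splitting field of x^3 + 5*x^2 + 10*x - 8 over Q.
Gal(K/Q) = S_3 (symmetric group of order 6)

Compute the discriminant of x^3 + (5)*x^2 + (10)*x + (-8): Δ = -6428. Since Δ is not a rational square, the Galois group is not contained in A_3; it must be the full S_3 (irreducibility of the cubic rules out anything smaller).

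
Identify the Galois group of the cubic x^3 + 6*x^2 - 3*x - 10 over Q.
Gal(K/Q) = S_3 (symmetric group of order 6)

Compute the discriminant of x^3 + (6)*x^2 + (-3)*x + (-10): Δ = 9612. Since Δ is not a rational square, the Galois group is not contained in A_3; it must be the full S_3 (irreducibility of the cubic rules out anything smaller).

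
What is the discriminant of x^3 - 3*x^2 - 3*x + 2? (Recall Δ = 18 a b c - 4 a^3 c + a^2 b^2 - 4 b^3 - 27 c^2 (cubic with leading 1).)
Δ = 621

For x^3 + a x^2 + b x + c the discriminant is Δ = 18 a b c - 4 a^3 c + a^2 b^2 - 4 b^3 - 27 c^2.
Plug a = -3, b = -3, c = 2:
  18*(-3)*(-3)*(2) - 4*(-3)^3*(2) + (-3)^2*(-3)^2 - 4*(-3)^3 - 27*(2)^2
  = 324 + (216) + 81 + (108) + (-108)
  = 621.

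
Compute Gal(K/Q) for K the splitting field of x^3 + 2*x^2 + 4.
Gal(K/Q) = S_3 (symmetric group of order 6)

Compute the discriminant of x^3 + (2)*x^2 + (0)*x + (4): Δ = -560. Since Δ is not a rational square, the Galois group is not contained in A_3; it must be the full S_3 (irreducibility of the cubic rules out anything smaller).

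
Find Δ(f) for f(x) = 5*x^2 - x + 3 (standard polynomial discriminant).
Δ = -59

For a quadratic a x^2 + b x + c the discriminant is Δ = b^2 - 4ac = (-1)^2 - 4*(5)*(3) = 1 - (60) = -59.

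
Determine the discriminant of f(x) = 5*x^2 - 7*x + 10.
Δ = -151

For a quadratic a x^2 + b x + c the discriminant is Δ = b^2 - 4ac = (-7)^2 - 4*(5)*(10) = 49 - (200) = -151.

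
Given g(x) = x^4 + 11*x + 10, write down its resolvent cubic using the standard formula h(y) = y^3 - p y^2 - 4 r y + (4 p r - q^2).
h(y) = y^3 - 40*y - 121

Identify coefficients: p = 0, q = 11, r = 10.
Plug into h(y) = y^3 - p y^2 - 4 r y + (4 p r - q^2):
  h(y) = y^3 - (0) y^2 - 4*(10) y + (4*(0)*(10) - (11)^2)
       = y^3 + (0) y^2 + (-40) y + (-121).
Simplifying: h(y) = y^3 - 40*y - 121.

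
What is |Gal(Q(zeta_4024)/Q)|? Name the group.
|Gal(Q(zeta_4024)/Q)| = phi(4024) = 2008; group ≅ (Z/4024Z)^* ≅ Z/2Z × Z/2Z × Z/502Z

The n-th cyclotomic polynomial Φ_4024(x) is the minimal polynomial of zeta_4024 over Q and has degree phi(4024) = 2008. So Q(zeta_4024) is a degree-2008 Galois extension with Galois group (Z/4024Z)^*. By CRT, (Z/4024Z)^* ≅ (Z/8Z)^* × (Z/503Z)^*. Each prime-power unit group is (Z/8Z)^* ≅ Z/2Z × Z/2Z; (Z/503Z)^* ≅ Z/502Z. Hence Gal(Q(zeta_4024)/Q) ≅ Z/2Z × Z/2Z × Z/502Z.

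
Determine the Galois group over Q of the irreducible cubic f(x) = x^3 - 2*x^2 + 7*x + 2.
Gal(K/Q) = S_3 (symmetric group of order 6)

Compute the discriminant of x^3 + (-2)*x^2 + (7)*x + (2): Δ = -1724. Since Δ is not a rational square, the Galois group is not contained in A_3; it must be the full S_3 (irreducibility of the cubic rules out anything smaller).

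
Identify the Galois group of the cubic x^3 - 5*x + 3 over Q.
Gal(K/Q) = S_3 (symmetric group of order 6)

Compute the discriminant of x^3 + (0)*x^2 + (-5)*x + (3): Δ = 257. Since Δ is not a rational square, the Galois group is not contained in A_3; it must be the full S_3 (irreducibility of the cubic rules out anything smaller).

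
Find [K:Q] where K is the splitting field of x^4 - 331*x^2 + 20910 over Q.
[K:Q] = 4

f factors as (x^2 - 246)(x^2 - 85); the splitting field is K = Q(sqrt(246), sqrt(85)). Since 246, 85, and 20910 are all non-squares in Q, the three subfields Q(sqrt(246)), Q(sqrt(85)), Q(sqrt(20910)) are distinct degree-2 extensions, so [K:Q] = 4 (Klein four Galois group).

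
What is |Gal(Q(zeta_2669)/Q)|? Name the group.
|Gal(Q(zeta_2669)/Q)| = phi(2669) = 2496; group ≅ (Z/2669Z)^* ≅ Z/16Z × Z/156Z

The n-th cyclotomic polynomial Φ_2669(x) is the minimal polynomial of zeta_2669 over Q and has degree phi(2669) = 2496. So Q(zeta_2669) is a degree-2496 Galois extension with Galois group (Z/2669Z)^*. By CRT, (Z/2669Z)^* ≅ (Z/17Z)^* × (Z/157Z)^*. Each prime-power unit group is (Z/17Z)^* ≅ Z/16Z; (Z/157Z)^* ≅ Z/156Z. Hence Gal(Q(zeta_2669)/Q) ≅ Z/16Z × Z/156Z.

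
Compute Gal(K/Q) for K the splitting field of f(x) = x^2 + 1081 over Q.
Gal(K/Q) = Z/2Z (cyclic of order 2)

x^2 + 1081 is irreducible over Q since -1081 is not a rational square. The splitting field Q(sqrt(-1081)) has degree 2 over Q, and its unique nontrivial automorphism is sqrt(-1081) ↦ -sqrt(-1081). Hence Gal(Q(sqrt(-1081))/Q) = Z/2Z.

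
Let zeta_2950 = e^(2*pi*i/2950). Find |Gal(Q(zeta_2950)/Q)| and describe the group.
|Gal(Q(zeta_2950)/Q)| = phi(2950) = 1160; group ≅ (Z/2950Z)^* ≅ Z/20Z × Z/58Z

The n-th cyclotomic polynomial Φ_2950(x) is the minimal polynomial of zeta_2950 over Q and has degree phi(2950) = 1160. So Q(zeta_2950) is a degree-1160 Galois extension with Galois group (Z/2950Z)^*. By CRT, (Z/2950Z)^* ≅ (Z/2Z)^* × (Z/25Z)^* × (Z/59Z)^*. Each prime-power unit group is (Z/2Z)^* ≅ trivial group (order 1); (Z/25Z)^* ≅ Z/20Z; (Z/59Z)^* ≅ Z/58Z. Hence Gal(Q(zeta_2950)/Q) ≅ Z/20Z × Z/58Z.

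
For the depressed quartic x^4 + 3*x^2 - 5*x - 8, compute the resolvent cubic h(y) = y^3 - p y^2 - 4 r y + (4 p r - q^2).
h(y) = y^3 - 3*y^2 + 32*y - 121

Identify coefficients: p = 3, q = -5, r = -8.
Plug into h(y) = y^3 - p y^2 - 4 r y + (4 p r - q^2):
  h(y) = y^3 - (3) y^2 - 4*(-8) y + (4*(3)*(-8) - (-5)^2)
       = y^3 + (-3) y^2 + (32) y + (-121).
Simplifying: h(y) = y^3 - 3*y^2 + 32*y - 121.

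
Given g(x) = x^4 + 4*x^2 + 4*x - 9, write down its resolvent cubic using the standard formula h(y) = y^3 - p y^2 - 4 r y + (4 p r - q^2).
h(y) = y^3 - 4*y^2 + 36*y - 160

Identify coefficients: p = 4, q = 4, r = -9.
Plug into h(y) = y^3 - p y^2 - 4 r y + (4 p r - q^2):
  h(y) = y^3 - (4) y^2 - 4*(-9) y + (4*(4)*(-9) - (4)^2)
       = y^3 + (-4) y^2 + (36) y + (-160).
Simplifying: h(y) = y^3 - 4*y^2 + 36*y - 160.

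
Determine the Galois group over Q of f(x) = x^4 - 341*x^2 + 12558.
Gal(K/Q) = V_4 (Klein four-group, Z/2Z × Z/2Z)

f factors as (x^2 - 299)(x^2 - 42), so the splitting field is K = Q(sqrt(299), sqrt(42)). The elements 299, 42, 12558 are all non-squares in Q, so sqrt(299) and sqrt(42) generate independent quadratic extensions. Thus [K:Q] = 4 and Gal(K/Q) is generated by the two order-2 automorphisms sqrt(299) ↦ -sqrt(299) and sqrt(42) ↦ -sqrt(42), giving V_4.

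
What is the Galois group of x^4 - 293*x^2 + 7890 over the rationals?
Gal(K/Q) = V_4 (Klein four-group, Z/2Z × Z/2Z)

f factors as (x^2 - 30)(x^2 - 263), so the splitting field is K = Q(sqrt(30), sqrt(263)). The elements 30, 263, 7890 are all non-squares in Q, so sqrt(30) and sqrt(263) generate independent quadratic extensions. Thus [K:Q] = 4 and Gal(K/Q) is generated by the two order-2 automorphisms sqrt(30) ↦ -sqrt(30) and sqrt(263) ↦ -sqrt(263), giving V_4.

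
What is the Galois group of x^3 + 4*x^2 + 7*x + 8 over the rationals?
Gal(K/Q) = S_3 (symmetric group of order 6)

Compute the discriminant of x^3 + (4)*x^2 + (7)*x + (8): Δ = -332. Since Δ is not a rational square, the Galois group is not contained in A_3; it must be the full S_3 (irreducibility of the cubic rules out anything smaller).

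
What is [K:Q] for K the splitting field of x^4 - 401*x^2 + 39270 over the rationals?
[K:Q] = 4

f factors as (x^2 - 231)(x^2 - 170); the splitting field is K = Q(sqrt(231), sqrt(170)). Since 231, 170, and 39270 are all non-squares in Q, the three subfields Q(sqrt(231)), Q(sqrt(170)), Q(sqrt(39270)) are distinct degree-2 extensions, so [K:Q] = 4 (Klein four Galois group).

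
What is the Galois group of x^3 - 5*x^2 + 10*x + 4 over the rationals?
Gal(K/Q) = S_3 (symmetric group of order 6)

Compute the discriminant of x^3 + (-5)*x^2 + (10)*x + (4): Δ = -3532. Since Δ is not a rational square, the Galois group is not contained in A_3; it must be the full S_3 (irreducibility of the cubic rules out anything smaller).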